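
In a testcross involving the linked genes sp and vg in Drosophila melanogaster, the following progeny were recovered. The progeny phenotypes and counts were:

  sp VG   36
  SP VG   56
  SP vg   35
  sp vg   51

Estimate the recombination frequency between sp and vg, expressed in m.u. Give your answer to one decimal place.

39.9 m.u.

The two most frequent classes, SP VG (56) and sp vg (51), are the parental types, so the F1 was SP VG / sp vg.
The recombinant classes are SP vg and sp VG: 35 + 36 = 71.
Recombination frequency = 71/178 = 0.3989 ≈ 39.9%, i.e. 39.9 m.u.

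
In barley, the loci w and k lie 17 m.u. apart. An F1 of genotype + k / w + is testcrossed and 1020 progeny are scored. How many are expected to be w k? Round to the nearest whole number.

A map distance of 17 m.u. corresponds to a recombination frequency of 0.170.
The F1 is + k / w +, so w k is a recombinant gamete class with expected frequency r/2 = 0.170/2 = 0.0850.
Expected number = 0.0850 × 1020 = 86.70 ≈ 87.

87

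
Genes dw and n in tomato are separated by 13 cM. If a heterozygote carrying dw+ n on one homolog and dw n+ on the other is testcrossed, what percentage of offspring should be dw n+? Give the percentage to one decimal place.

43.5%

A map distance of 13 cM corresponds to a recombination frequency of 0.130.
The F1 is dw+ n / dw n+, so dw n+ is a parental gamete class with expected frequency (1 − r)/2 = 0.870/2 = 0.4350.
That is 0.4350 = 43.5% of the progeny.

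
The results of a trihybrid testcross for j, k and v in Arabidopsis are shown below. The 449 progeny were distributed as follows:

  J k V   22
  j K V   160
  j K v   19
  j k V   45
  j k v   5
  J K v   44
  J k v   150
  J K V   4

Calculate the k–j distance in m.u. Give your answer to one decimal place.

21.8 m.u.

The two most frequent reciprocal classes, J k v and j K V, are the parental types, so the F1 was J k v / j K V.
The two rarest classes, j k v and J K V, are the double crossovers. Comparing them with the parentals, only the j allele has switched, so j is the middle locus and the order is k – j – v.
Crossovers in the k–j interval produce the single-crossover classes J K v and j k V (44 + 45 = 89) plus the double crossovers (9).
RF(k–j) = (89 + 9) / 449 = 98/449 = 0.2183 → 21.8 m.u.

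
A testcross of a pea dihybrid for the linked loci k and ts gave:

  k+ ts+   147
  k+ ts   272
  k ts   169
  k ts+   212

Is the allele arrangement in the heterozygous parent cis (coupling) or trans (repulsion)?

trans

The two most frequent classes are k+ ts (272) and k ts+ (212); these are the parental (non-recombinant) types.
So the F1 carried k+ ts on one chromosome and k ts+ on the other — the recessive alleles are on opposite chromosomes (trans / repulsion).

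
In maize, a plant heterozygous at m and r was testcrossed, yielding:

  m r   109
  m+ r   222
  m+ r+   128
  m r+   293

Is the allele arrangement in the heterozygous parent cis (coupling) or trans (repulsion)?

The two most frequent classes are m+ r (222) and m r+ (293); these are the parental (non-recombinant) types.
So the F1 carried m+ r on one chromosome and m r+ on the other — the recessive alleles are on opposite chromosomes (trans / repulsion).

trans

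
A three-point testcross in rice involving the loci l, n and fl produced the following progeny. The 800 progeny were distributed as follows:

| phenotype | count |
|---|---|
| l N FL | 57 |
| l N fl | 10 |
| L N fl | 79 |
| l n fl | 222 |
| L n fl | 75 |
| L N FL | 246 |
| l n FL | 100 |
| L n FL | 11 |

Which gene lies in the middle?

n

The two most frequent reciprocal classes, L N FL and l n fl, are the parental types, so the F1 was L N FL / l n fl.
The two rarest classes, L n FL and l N fl, are the double crossovers. Comparing them with the parentals, only the n allele has switched, so n is the middle locus and the order is fl – n – l.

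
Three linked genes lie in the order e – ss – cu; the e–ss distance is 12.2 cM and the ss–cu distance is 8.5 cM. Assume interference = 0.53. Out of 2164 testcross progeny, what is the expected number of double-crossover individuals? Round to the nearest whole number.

Map distances give recombination frequencies of 0.122 and 0.085 for the two intervals.
With interference 0.53 (so coincidence = 0.47), expected double-crossover frequency = 0.122 × 0.085 × 0.47 = 0.00487.
Expected number = 0.00487 × 2164 = 10.55 ≈ 11.

11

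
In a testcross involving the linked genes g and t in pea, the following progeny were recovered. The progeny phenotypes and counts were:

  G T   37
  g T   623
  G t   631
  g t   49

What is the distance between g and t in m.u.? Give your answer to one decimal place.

The two most frequent classes, G t (631) and g T (623), are the parental types, so the F1 was G t / g T.
The recombinant classes are G T and g t: 37 + 49 = 86.
Recombination frequency = 86/1340 = 0.0642 ≈ 6.4%, i.e. 6.4 m.u.

6.4 m.u.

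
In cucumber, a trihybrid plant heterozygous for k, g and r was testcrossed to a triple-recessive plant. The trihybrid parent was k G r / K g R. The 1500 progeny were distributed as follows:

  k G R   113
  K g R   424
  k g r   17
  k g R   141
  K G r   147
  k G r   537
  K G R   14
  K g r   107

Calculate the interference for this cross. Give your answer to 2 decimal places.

0.42

The two rarest classes, k g r and K G R, are the double crossovers. Comparing them with the parentals, only the g allele has switched, so g is the middle locus and the order is r – g – k.
r–g: (220 + 31)/1500 = 0.1673; g–k: (288 + 31)/1500 = 0.2127.
Expected DCO frequency = 0.1673 × 0.2127 ≈ 0.03558; observed = 31/1500 ≈ 0.02067.
Coefficient of coincidence = 0.02067/0.03558 ≈ 0.58; interference = 1 − 0.58 = 0.42.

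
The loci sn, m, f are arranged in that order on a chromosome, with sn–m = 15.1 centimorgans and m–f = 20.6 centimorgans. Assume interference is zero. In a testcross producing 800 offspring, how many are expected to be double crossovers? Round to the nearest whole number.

Map distances give recombination frequencies of 0.151 and 0.206 for the two intervals.
With no interference, expected double-crossover frequency = 0.151 × 0.206 = 0.03111.
Expected number = 0.03111 × 800 = 24.88 ≈ 25.

25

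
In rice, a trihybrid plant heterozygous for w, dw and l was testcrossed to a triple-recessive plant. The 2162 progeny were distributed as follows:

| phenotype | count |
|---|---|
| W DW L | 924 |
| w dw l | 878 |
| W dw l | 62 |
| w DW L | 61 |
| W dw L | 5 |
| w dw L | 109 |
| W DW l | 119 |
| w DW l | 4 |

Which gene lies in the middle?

The two most frequent reciprocal classes, W DW L and w dw l, are the parental types, so the F1 was W DW L / w dw l.
The two rarest classes, W dw L and w DW l, are the double crossovers. Comparing them with the parentals, only the dw allele has switched, so dw is the middle locus and the order is w – dw – l.

dw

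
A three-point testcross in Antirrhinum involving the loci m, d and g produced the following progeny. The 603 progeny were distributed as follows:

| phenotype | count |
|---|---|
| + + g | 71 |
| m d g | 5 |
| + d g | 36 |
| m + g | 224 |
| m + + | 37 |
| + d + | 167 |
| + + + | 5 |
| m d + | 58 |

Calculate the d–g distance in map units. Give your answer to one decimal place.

The two most frequent reciprocal classes, + d + and m + g, are the parental types, so the F1 was + d + / m + g.
The two rarest classes, + + + and m d g, are the double crossovers. Comparing them with the parentals, only the d allele has switched, so d is the middle locus and the order is g – d – m.
Crossovers in the g–d interval produce the single-crossover classes + d g and m + + (36 + 37 = 73) plus the double crossovers (10).
RF(g–d) = (73 + 10) / 603 = 83/603 = 0.1376 → 13.8 map units.

13.8 map units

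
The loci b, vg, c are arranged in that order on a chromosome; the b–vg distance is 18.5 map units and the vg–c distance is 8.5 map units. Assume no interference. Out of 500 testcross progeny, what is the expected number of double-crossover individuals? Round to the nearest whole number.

Map distances give recombination frequencies of 0.185 and 0.085 for the two intervals.
With no interference, expected double-crossover frequency = 0.185 × 0.085 = 0.01572.
Expected number = 0.01572 × 500 = 7.86 ≈ 8.

8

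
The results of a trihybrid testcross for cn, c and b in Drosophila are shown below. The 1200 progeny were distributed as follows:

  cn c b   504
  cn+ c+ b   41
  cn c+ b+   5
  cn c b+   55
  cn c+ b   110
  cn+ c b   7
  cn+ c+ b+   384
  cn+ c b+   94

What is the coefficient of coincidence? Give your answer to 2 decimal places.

0.62

The two most frequent reciprocal classes, cn c b and cn+ c+ b+, are the parental types, so the F1 was cn c b / cn+ c+ b+.
The two rarest classes, cn+ c b and cn c+ b+, are the double crossovers. Comparing them with the parentals, only the cn allele has switched, so cn is the middle locus and the order is b – cn – c.
b–cn: (96 + 12)/1200 = 0.0900; cn–c: (204 + 12)/1200 = 0.1800.
Expected DCO frequency = 0.0900 × 0.1800 ≈ 0.01620; observed = 12/1200 ≈ 0.01000.
Coefficient of coincidence = 0.01000/0.01620 ≈ 0.62.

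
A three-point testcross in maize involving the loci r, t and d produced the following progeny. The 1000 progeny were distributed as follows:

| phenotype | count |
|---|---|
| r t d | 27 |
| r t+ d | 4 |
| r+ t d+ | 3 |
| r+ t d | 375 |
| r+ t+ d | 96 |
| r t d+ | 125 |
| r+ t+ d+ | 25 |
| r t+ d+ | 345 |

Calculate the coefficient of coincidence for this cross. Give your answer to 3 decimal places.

0.520

The two most frequent reciprocal classes, r t+ d+ and r+ t d, are the parental types, so the F1 was r t+ d+ / r+ t d.
The two rarest classes, r t+ d and r+ t d+, are the double crossovers. Comparing them with the parentals, only the d allele has switched, so d is the middle locus and the order is r – d – t.
r–d: (52 + 7)/1000 = 0.0590; d–t: (221 + 7)/1000 = 0.2280.
Expected DCO frequency = 0.0590 × 0.2280 ≈ 0.01345; observed = 7/1000 ≈ 0.00700.
Coefficient of coincidence = 0.00700/0.01345 ≈ 0.520.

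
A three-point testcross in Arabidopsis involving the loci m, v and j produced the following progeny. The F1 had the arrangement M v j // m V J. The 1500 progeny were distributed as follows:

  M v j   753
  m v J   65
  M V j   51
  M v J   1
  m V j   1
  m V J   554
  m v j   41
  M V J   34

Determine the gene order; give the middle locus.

j

The two rarest classes, M v J and m V j, are the double crossovers. Comparing them with the parentals, only the j allele has switched, so j is the middle locus and the order is m – j – v.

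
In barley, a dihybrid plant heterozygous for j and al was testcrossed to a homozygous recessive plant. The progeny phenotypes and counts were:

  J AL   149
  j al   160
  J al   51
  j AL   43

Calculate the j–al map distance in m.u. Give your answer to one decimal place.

23.3 m.u.

The two most frequent classes, J AL (149) and j al (160), are the parental types, so the F1 was J AL / j al.
The recombinant classes are J al and j AL: 51 + 43 = 94.
Recombination frequency = 94/403 = 0.2333 ≈ 23.3%, i.e. 23.3 m.u.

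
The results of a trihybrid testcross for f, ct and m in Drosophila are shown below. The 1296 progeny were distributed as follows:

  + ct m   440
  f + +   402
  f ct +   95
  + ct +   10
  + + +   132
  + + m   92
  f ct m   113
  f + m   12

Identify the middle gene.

The two most frequent reciprocal classes, f + + and + ct m, are the parental types, so the F1 was f + + / + ct m.
The two rarest classes, f + m and + ct +, are the double crossovers. Comparing them with the parentals, only the m allele has switched, so m is the middle locus and the order is ct – m – f.

m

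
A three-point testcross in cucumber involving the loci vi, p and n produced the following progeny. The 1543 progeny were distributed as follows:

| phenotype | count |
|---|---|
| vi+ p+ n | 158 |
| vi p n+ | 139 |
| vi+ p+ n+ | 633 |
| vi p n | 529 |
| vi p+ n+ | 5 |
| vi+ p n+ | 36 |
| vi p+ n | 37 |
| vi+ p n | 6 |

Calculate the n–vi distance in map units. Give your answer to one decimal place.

20.0 map units

The two most frequent reciprocal classes, vi p n and vi+ p+ n+, are the parental types, so the F1 was vi p n / vi+ p+ n+.
The two rarest classes, vi+ p n and vi p+ n+, are the double crossovers. Comparing them with the parentals, only the vi allele has switched, so vi is the middle locus and the order is n – vi – p.
Crossovers in the n–vi interval produce the single-crossover classes vi p n+ and vi+ p+ n (139 + 158 = 297) plus the double crossovers (11).
RF(n–vi) = (297 + 11) / 1543 = 308/1543 = 0.1996 → 20.0 map units.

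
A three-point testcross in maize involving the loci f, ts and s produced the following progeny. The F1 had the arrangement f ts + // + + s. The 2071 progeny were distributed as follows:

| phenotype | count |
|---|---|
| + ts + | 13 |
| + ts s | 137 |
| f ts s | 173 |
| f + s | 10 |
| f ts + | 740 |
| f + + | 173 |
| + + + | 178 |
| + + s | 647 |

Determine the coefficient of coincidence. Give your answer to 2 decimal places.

0.38

The two rarest classes, + ts + and f + s, are the double crossovers. Comparing them with the parentals, only the f allele has switched, so f is the middle locus and the order is s – f – ts.
s–f: (351 + 23)/2071 = 0.1806; f–ts: (310 + 23)/2071 = 0.1608.
Expected DCO frequency = 0.1806 × 0.1608 ≈ 0.02904; observed = 23/2071 ≈ 0.01111.
Coefficient of coincidence = 0.01111/0.02904 ≈ 0.38.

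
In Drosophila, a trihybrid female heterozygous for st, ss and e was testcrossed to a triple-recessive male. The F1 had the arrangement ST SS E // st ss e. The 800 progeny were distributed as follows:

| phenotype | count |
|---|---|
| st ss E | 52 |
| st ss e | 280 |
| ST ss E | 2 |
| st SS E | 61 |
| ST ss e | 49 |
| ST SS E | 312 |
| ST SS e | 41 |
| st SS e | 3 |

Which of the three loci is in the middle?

The two rarest classes, ST ss E and st SS e, are the double crossovers. Comparing them with the parentals, only the ss allele has switched, so ss is the middle locus and the order is e – ss – st.

ss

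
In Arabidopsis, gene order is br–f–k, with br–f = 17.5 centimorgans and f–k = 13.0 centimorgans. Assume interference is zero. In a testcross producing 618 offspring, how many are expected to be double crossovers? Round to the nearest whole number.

Map distances give recombination frequencies of 0.175 and 0.130 for the two intervals.
With no interference, expected double-crossover frequency = 0.175 × 0.130 = 0.02275.
Expected number = 0.02275 × 618 = 14.06 ≈ 14.

14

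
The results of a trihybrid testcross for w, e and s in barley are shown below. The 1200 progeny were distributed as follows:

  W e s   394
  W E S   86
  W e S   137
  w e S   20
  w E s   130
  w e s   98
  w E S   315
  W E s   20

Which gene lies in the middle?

The two most frequent reciprocal classes, w E S and W e s, are the parental types, so the F1 was w E S / W e s.
The two rarest classes, w e S and W E s, are the double crossovers. Comparing them with the parentals, only the e allele has switched, so e is the middle locus and the order is s – e – w.

e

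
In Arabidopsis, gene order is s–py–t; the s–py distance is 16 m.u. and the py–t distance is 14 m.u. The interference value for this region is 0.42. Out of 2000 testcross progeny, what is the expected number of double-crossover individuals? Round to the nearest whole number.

26

Map distances give recombination frequencies of 0.160 and 0.140 for the two intervals.
With interference 0.42 (so coincidence = 0.58), expected double-crossover frequency = 0.160 × 0.140 × 0.58 = 0.01299.
Expected number = 0.01299 × 2000 = 25.98 ≈ 26.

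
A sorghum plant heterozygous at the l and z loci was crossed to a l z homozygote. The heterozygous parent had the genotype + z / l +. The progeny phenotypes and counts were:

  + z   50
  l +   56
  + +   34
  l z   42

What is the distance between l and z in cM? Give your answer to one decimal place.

The recombinant classes are + + and l z: 34 + 42 = 76.
Recombination frequency = 76/182 = 0.4176 ≈ 41.8%, i.e. 41.8 cM.

41.8 cM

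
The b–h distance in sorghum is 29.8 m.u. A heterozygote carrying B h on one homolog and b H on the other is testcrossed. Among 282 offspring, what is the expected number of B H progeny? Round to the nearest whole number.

42

A map distance of 29.8 m.u. corresponds to a recombination frequency of 0.298.
The F1 is B h / b H, so B H is a recombinant gamete class with expected frequency r/2 = 0.298/2 = 0.1490.
Expected number = 0.1490 × 282 = 42.02 ≈ 42.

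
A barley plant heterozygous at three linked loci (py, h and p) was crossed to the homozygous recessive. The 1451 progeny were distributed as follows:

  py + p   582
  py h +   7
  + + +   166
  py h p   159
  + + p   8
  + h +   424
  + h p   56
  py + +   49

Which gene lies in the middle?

py

The two most frequent reciprocal classes, py + p and + h +, are the parental types, so the F1 was py + p / + h +.
The two rarest classes, + + p and py h +, are the double crossovers. Comparing them with the parentals, only the py allele has switched, so py is the middle locus and the order is p – py – h.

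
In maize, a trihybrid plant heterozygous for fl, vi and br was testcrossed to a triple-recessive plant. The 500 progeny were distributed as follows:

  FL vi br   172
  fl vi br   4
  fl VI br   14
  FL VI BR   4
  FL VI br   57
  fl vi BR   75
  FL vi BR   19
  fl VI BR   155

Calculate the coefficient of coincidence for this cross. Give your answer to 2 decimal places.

0.70

The two most frequent reciprocal classes, FL vi br and fl VI BR, are the parental types, so the F1 was FL vi br / fl VI BR.
The two rarest classes, fl vi br and FL VI BR, are the double crossovers. Comparing them with the parentals, only the fl allele has switched, so fl is the middle locus and the order is vi – fl – br.
vi–fl: (132 + 8)/500 = 0.2800; fl–br: (33 + 8)/500 = 0.0820.
Expected DCO frequency = 0.2800 × 0.0820 ≈ 0.02296; observed = 8/500 ≈ 0.01600.
Coefficient of coincidence = 0.01600/0.02296 ≈ 0.70.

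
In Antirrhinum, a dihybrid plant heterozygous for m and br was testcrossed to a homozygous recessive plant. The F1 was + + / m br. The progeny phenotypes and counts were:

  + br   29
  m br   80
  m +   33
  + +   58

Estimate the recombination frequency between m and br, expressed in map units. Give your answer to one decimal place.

The recombinant classes are + br and m +: 29 + 33 = 62.
Recombination frequency = 62/200 = 0.3100 ≈ 31.0%, i.e. 31.0 map units.

31.0 map units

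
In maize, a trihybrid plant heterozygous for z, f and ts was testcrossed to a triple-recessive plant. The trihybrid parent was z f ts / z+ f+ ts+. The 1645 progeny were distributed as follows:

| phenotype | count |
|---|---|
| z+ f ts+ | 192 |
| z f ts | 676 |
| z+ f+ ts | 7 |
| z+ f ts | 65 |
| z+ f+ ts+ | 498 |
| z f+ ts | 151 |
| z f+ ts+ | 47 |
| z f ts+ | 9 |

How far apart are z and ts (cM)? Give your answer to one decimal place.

7.8 cM

The two rarest classes, z f ts+ and z+ f+ ts, are the double crossovers. Comparing them with the parentals, only the ts allele has switched, so ts is the middle locus and the order is z – ts – f.
Crossovers in the z–ts interval produce the single-crossover classes z+ f ts and z f+ ts+ (65 + 47 = 112) plus the double crossovers (16).
RF(z–ts) = (112 + 16) / 1645 = 128/1645 = 0.0778 → 7.8 cM.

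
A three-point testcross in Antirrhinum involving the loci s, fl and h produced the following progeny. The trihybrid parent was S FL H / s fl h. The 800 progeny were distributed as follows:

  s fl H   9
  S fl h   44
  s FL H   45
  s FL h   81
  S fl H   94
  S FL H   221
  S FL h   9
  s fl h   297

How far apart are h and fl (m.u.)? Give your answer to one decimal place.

The two rarest classes, S FL h and s fl H, are the double crossovers. Comparing them with the parentals, only the h allele has switched, so h is the middle locus and the order is fl – h – s.
Crossovers in the fl–h interval produce the single-crossover classes S fl H and s FL h (94 + 81 = 175) plus the double crossovers (18).
RF(fl–h) = (175 + 18) / 800 = 193/800 = 0.2412 → 24.1 m.u.

24.1 m.u.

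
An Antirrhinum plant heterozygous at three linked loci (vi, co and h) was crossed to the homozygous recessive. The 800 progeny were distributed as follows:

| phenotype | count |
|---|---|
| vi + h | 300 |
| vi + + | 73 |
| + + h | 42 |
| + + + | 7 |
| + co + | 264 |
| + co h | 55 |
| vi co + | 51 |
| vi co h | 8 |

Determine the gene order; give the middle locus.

co

The two most frequent reciprocal classes, vi + h and + co +, are the parental types, so the F1 was vi + h / + co +.
The two rarest classes, vi co h and + + +, are the double crossovers. Comparing them with the parentals, only the co allele has switched, so co is the middle locus and the order is vi – co – h.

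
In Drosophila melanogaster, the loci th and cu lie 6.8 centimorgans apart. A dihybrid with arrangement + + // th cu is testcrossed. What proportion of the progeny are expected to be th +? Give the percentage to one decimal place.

3.4%

A map distance of 6.8 centimorgans corresponds to a recombination frequency of 0.068.
The F1 is + + / th cu, so th + is a recombinant gamete class with expected frequency r/2 = 0.068/2 = 0.0340.
That is 0.0340 = 3.4% of the progeny.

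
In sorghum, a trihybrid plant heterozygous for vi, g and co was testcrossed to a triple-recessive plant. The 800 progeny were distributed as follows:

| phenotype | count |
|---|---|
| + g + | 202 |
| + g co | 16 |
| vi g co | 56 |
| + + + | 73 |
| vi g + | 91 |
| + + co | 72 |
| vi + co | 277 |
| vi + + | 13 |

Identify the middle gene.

The two most frequent reciprocal classes, vi + co and + g +, are the parental types, so the F1 was vi + co / + g +.
The two rarest classes, vi + + and + g co, are the double crossovers. Comparing them with the parentals, only the co allele has switched, so co is the middle locus and the order is g – co – vi.

co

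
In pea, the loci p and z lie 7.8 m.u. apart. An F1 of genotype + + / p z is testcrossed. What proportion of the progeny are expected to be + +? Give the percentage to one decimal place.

46.1%

A map distance of 7.8 m.u. corresponds to a recombination frequency of 0.078.
The F1 is + + / p z, so + + is a parental gamete class with expected frequency (1 − r)/2 = 0.922/2 = 0.4610.
That is 0.4610 = 46.1% of the progeny.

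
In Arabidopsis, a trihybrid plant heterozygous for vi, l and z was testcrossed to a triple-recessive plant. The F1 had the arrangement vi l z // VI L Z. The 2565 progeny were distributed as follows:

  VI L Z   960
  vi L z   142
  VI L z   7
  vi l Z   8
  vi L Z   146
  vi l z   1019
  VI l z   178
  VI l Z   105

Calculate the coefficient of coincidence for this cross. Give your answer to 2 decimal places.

0.43

The two rarest classes, vi l Z and VI L z, are the double crossovers. Comparing them with the parentals, only the z allele has switched, so z is the middle locus and the order is vi – z – l.
vi–z: (324 + 15)/2565 = 0.1322; z–l: (247 + 15)/2565 = 0.1021.
Expected DCO frequency = 0.1322 × 0.1021 ≈ 0.01350; observed = 15/2565 ≈ 0.00585.
Coefficient of coincidence = 0.00585/0.01350 ≈ 0.43.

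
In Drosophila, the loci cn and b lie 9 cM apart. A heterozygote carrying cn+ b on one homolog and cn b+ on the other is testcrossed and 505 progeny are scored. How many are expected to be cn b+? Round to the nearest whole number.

230

A map distance of 9 cM corresponds to a recombination frequency of 0.090.
The F1 is cn+ b / cn b+, so cn b+ is a parental gamete class with expected frequency (1 − r)/2 = 0.910/2 = 0.4550.
Expected number = 0.4550 × 505 = 229.78 ≈ 230.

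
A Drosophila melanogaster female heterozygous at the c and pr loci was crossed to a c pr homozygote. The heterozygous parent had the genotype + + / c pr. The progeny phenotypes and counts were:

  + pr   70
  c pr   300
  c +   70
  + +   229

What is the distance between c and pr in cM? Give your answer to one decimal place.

20.9 cM

The recombinant classes are + pr and c +: 70 + 70 = 140.
Recombination frequency = 140/669 = 0.2093 ≈ 20.9%, i.e. 20.9 cM.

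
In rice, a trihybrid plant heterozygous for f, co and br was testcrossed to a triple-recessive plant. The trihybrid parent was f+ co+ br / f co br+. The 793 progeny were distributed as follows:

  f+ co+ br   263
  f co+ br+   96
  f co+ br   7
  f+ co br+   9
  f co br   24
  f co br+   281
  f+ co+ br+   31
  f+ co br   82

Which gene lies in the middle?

f

The two rarest classes, f co+ br and f+ co br+, are the double crossovers. Comparing them with the parentals, only the f allele has switched, so f is the middle locus and the order is co – f – br.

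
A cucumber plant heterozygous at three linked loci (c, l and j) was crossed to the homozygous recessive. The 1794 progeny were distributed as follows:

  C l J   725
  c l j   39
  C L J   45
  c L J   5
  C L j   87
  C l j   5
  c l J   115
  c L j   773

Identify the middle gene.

The two most frequent reciprocal classes, c L j and C l J, are the parental types, so the F1 was c L j / C l J.
The two rarest classes, c L J and C l j, are the double crossovers. Comparing them with the parentals, only the j allele has switched, so j is the middle locus and the order is l – j – c.

j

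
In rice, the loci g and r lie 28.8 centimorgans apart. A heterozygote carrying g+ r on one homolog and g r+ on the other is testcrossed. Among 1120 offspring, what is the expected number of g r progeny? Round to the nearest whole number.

A map distance of 28.8 centimorgans corresponds to a recombination frequency of 0.288.
The F1 is g+ r / g r+, so g r is a recombinant gamete class with expected frequency r/2 = 0.288/2 = 0.1440.
Expected number = 0.1440 × 1120 = 161.28 ≈ 161.

161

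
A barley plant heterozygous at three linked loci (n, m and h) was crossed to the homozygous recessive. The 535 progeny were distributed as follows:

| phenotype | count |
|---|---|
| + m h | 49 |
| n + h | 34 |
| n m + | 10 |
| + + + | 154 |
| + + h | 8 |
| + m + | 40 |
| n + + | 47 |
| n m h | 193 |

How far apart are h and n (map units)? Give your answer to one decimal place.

The two most frequent reciprocal classes, + + + and n m h, are the parental types, so the F1 was + + + / n m h.
The two rarest classes, + + h and n m +, are the double crossovers. Comparing them with the parentals, only the h allele has switched, so h is the middle locus and the order is n – h – m.
Crossovers in the n–h interval produce the single-crossover classes n + + and + m h (47 + 49 = 96) plus the double crossovers (18).
RF(n–h) = (96 + 18) / 535 = 114/535 = 0.2131 → 21.3 map units.

21.3 map units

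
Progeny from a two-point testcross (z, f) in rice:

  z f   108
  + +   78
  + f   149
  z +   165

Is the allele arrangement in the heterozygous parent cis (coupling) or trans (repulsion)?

trans

The two most frequent classes are + f (149) and z + (165); these are the parental (non-recombinant) types.
So the F1 carried + f on one chromosome and z + on the other — the recessive alleles are on opposite chromosomes (trans / repulsion).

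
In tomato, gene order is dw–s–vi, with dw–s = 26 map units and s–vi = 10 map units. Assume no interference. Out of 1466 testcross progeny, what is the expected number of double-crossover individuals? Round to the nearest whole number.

Map distances give recombination frequencies of 0.260 and 0.100 for the two intervals.
With no interference, expected double-crossover frequency = 0.260 × 0.100 = 0.02600.
Expected number = 0.02600 × 1466 = 38.12 ≈ 38.

38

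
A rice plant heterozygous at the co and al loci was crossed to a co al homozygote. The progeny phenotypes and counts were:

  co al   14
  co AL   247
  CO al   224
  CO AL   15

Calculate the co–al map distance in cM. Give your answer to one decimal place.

5.8 cM

The two most frequent classes, CO al (224) and co AL (247), are the parental types, so the F1 was CO al / co AL.
The recombinant classes are CO AL and co al: 15 + 14 = 29.
Recombination frequency = 29/500 = 0.0580 ≈ 5.8%, i.e. 5.8 cM.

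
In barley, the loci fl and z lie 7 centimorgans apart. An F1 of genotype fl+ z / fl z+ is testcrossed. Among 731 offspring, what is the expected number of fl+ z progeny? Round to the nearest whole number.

340

A map distance of 7 centimorgans corresponds to a recombination frequency of 0.070.
The F1 is fl+ z / fl z+, so fl+ z is a parental gamete class with expected frequency (1 − r)/2 = 0.930/2 = 0.4650.
Expected number = 0.4650 × 731 = 339.91 ≈ 340.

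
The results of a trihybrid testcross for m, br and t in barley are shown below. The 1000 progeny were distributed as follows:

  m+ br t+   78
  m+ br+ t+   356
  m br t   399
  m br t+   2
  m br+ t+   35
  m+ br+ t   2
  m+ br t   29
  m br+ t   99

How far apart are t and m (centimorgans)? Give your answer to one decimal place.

The two most frequent reciprocal classes, m br t and m+ br+ t+, are the parental types, so the F1 was m br t / m+ br+ t+.
The two rarest classes, m br t+ and m+ br+ t, are the double crossovers. Comparing them with the parentals, only the t allele has switched, so t is the middle locus and the order is br – t – m.
Crossovers in the t–m interval produce the single-crossover classes m+ br t and m br+ t+ (29 + 35 = 64) plus the double crossovers (4).
RF(t–m) = (64 + 4) / 1000 = 68/1000 = 0.0680 → 6.8 centimorgans.

6.8 centimorgans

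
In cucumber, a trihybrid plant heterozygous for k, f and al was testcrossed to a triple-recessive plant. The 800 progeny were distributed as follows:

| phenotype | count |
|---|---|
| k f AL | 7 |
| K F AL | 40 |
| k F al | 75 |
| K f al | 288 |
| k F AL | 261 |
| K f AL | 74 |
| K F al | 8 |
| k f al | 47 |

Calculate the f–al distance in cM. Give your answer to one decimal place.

20.5 cM

The two most frequent reciprocal classes, k F AL and K f al, are the parental types, so the F1 was k F AL / K f al.
The two rarest classes, k f AL and K F al, are the double crossovers. Comparing them with the parentals, only the f allele has switched, so f is the middle locus and the order is k – f – al.
Crossovers in the f–al interval produce the single-crossover classes k F al and K f AL (75 + 74 = 149) plus the double crossovers (15).
RF(f–al) = (149 + 15) / 800 = 164/800 = 0.2050 → 20.5 cM.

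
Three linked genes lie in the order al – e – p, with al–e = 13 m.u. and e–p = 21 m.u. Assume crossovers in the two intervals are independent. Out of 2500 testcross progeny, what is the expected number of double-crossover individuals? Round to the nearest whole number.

68

Map distances give recombination frequencies of 0.130 and 0.210 for the two intervals.
With no interference, expected double-crossover frequency = 0.130 × 0.210 = 0.02730.
Expected number = 0.02730 × 2500 = 68.25 ≈ 68.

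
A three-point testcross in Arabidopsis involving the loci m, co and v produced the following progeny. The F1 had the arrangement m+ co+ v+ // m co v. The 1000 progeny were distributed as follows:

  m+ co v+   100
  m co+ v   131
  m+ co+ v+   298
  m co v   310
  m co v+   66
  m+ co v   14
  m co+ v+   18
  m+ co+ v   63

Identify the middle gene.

m

The two rarest classes, m co+ v+ and m+ co v, are the double crossovers. Comparing them with the parentals, only the m allele has switched, so m is the middle locus and the order is co – m – v.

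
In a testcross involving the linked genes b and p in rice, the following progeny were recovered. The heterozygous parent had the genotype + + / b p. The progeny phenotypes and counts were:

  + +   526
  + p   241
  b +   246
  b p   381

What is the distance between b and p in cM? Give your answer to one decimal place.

The recombinant classes are + p and b +: 241 + 246 = 487.
Recombination frequency = 487/1394 = 0.3494 ≈ 34.9%, i.e. 34.9 cM.

34.9 cM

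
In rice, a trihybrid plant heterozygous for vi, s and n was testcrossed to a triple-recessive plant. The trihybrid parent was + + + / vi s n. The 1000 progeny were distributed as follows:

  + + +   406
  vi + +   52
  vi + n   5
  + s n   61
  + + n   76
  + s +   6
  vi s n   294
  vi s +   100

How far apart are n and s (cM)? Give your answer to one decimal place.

18.7 cM

The two rarest classes, + s + and vi + n, are the double crossovers. Comparing them with the parentals, only the s allele has switched, so s is the middle locus and the order is n – s – vi.
Crossovers in the n–s interval produce the single-crossover classes + + n and vi s + (76 + 100 = 176) plus the double crossovers (11).
RF(n–s) = (176 + 11) / 1000 = 187/1000 = 0.1870 → 18.7 cM.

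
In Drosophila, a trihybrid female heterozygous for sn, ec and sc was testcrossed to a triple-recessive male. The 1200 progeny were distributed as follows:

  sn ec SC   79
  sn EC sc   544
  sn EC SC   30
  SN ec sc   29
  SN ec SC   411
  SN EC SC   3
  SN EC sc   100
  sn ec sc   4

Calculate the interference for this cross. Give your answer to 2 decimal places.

0.32

The two most frequent reciprocal classes, sn EC sc and SN ec SC, are the parental types, so the F1 was sn EC sc / SN ec SC.
The two rarest classes, sn ec sc and SN EC SC, are the double crossovers. Comparing them with the parentals, only the ec allele has switched, so ec is the middle locus and the order is sc – ec – sn.
sc–ec: (59 + 7)/1200 = 0.0550; ec–sn: (179 + 7)/1200 = 0.1550.
Expected DCO frequency = 0.0550 × 0.1550 ≈ 0.00852; observed = 7/1200 ≈ 0.00583.
Coefficient of coincidence = 0.00583/0.00852 ≈ 0.68; interference = 1 − 0.68 = 0.32.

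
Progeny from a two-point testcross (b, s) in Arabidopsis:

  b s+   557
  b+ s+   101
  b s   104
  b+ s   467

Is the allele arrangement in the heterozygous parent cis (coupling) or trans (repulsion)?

The two most frequent classes are b+ s (467) and b s+ (557); these are the parental (non-recombinant) types.
So the F1 carried b+ s on one chromosome and b s+ on the other — the recessive alleles are on opposite chromosomes (trans / repulsion).

trans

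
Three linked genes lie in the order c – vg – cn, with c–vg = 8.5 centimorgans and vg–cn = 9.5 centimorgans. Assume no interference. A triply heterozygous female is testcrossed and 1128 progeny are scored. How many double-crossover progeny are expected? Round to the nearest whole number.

9

Map distances give recombination frequencies of 0.085 and 0.095 for the two intervals.
With no interference, expected double-crossover frequency = 0.085 × 0.095 = 0.00808.
Expected number = 0.00808 × 1128 = 9.11 ≈ 9.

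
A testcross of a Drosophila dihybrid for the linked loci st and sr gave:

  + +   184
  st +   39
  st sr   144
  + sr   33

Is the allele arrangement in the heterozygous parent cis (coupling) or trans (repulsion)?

cis

The two most frequent classes are + + (184) and st sr (144); these are the parental (non-recombinant) types.
So the F1 carried + + on one chromosome and st sr on the other — the recessive alleles are on the same chromosome (cis / coupling).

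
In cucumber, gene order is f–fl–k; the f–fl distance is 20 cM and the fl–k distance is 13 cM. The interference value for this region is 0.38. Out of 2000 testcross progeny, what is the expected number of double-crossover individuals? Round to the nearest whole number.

32

Map distances give recombination frequencies of 0.200 and 0.130 for the two intervals.
With interference 0.38 (so coincidence = 0.62), expected double-crossover frequency = 0.200 × 0.130 × 0.62 = 0.01612.
Expected number = 0.01612 × 2000 = 32.24 ≈ 32.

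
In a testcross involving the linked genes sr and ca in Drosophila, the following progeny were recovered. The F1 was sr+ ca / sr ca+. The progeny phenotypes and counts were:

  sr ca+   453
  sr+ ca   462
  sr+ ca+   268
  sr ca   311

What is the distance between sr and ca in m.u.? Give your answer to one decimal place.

The recombinant classes are sr+ ca+ and sr ca: 268 + 311 = 579.
Recombination frequency = 579/1494 = 0.3876 ≈ 38.8%, i.e. 38.8 m.u.

38.8 m.u.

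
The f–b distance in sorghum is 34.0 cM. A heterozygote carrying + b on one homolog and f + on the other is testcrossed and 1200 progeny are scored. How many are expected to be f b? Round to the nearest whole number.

A map distance of 34.0 cM corresponds to a recombination frequency of 0.340.
The F1 is + b / f +, so f b is a recombinant gamete class with expected frequency r/2 = 0.340/2 = 0.1700.
Expected number = 0.1700 × 1200 = 204.00 ≈ 204.

204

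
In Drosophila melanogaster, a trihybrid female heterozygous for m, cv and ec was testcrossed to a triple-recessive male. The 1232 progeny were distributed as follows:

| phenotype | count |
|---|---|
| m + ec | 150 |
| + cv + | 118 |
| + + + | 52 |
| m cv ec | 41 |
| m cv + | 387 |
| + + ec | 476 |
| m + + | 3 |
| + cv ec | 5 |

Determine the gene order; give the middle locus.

The two most frequent reciprocal classes, m cv + and + + ec, are the parental types, so the F1 was m cv + / + + ec.
The two rarest classes, m + + and + cv ec, are the double crossovers. Comparing them with the parentals, only the cv allele has switched, so cv is the middle locus and the order is ec – cv – m.

cv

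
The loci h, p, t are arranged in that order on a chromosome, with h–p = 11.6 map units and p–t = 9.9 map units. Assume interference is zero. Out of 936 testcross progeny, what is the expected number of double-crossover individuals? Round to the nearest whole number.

Map distances give recombination frequencies of 0.116 and 0.099 for the two intervals.
With no interference, expected double-crossover frequency = 0.116 × 0.099 = 0.01148.
Expected number = 0.01148 × 936 = 10.75 ≈ 11.

11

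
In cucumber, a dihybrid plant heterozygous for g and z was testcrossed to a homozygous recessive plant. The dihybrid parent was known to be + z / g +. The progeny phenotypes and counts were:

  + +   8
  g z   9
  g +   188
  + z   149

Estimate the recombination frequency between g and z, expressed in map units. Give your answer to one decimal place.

4.8 map units

The recombinant classes are + + and g z: 8 + 9 = 17.
Recombination frequency = 17/354 = 0.0480 ≈ 4.8%, i.e. 4.8 map units.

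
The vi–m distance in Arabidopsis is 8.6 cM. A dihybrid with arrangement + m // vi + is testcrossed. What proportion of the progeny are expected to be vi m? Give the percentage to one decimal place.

A map distance of 8.6 cM corresponds to a recombination frequency of 0.086.
The F1 is + m / vi +, so vi m is a recombinant gamete class with expected frequency r/2 = 0.086/2 = 0.0430.
That is 0.0430 = 4.3% of the progeny.

4.3%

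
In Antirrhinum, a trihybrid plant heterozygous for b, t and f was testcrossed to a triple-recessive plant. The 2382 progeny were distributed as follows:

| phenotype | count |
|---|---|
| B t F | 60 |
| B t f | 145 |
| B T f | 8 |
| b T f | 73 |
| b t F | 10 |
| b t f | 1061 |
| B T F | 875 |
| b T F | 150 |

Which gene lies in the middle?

The two most frequent reciprocal classes, B T F and b t f, are the parental types, so the F1 was B T F / b t f.
The two rarest classes, B T f and b t F, are the double crossovers. Comparing them with the parentals, only the f allele has switched, so f is the middle locus and the order is t – f – b.

f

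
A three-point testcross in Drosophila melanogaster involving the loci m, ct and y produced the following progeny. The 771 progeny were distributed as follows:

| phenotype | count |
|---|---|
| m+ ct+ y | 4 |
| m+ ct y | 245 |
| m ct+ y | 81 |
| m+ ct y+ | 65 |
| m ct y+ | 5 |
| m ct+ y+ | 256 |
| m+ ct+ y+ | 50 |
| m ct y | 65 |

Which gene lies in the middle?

The two most frequent reciprocal classes, m ct+ y+ and m+ ct y, are the parental types, so the F1 was m ct+ y+ / m+ ct y.
The two rarest classes, m ct y+ and m+ ct+ y, are the double crossovers. Comparing them with the parentals, only the ct allele has switched, so ct is the middle locus and the order is m – ct – y.

ct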